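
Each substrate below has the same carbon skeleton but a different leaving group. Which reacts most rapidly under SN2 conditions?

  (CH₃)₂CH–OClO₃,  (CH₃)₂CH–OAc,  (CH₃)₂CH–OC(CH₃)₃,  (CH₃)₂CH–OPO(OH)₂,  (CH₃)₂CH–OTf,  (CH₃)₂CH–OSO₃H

(CH₃)₂CH–OTf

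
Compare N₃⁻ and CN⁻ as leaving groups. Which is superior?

N₃⁻

N₃⁻ is the better leaving group.
pKₐ(HN₃) ≈ 4.7 versus pKₐ(HCN) ≈ 9.2: N₃⁻ is the much weaker base.
Linear, resonance-stabilised.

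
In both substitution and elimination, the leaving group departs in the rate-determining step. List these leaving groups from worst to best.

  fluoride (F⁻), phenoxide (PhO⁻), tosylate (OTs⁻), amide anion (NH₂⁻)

amide anion (NH₂⁻) < phenoxide (PhO⁻) < fluoride (F⁻) < tosylate (OTs⁻)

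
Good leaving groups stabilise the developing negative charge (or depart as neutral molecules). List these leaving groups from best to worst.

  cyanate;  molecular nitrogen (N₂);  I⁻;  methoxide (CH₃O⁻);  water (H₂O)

molecular nitrogen (N₂) > I⁻ > water (H₂O) > cyanate > methoxide (CH₃O⁻)

Leaving-group ability tracks the stability of the departed species; conjugate-acid pKₐ is the usual yardstick (lower pKₐ → better LG).
molecular nitrogen (N₂): no meaningful conjugate acid; N₂ departs as an exceptionally stable neutral molecule
I⁻: pKₐ(HI) ≈ -10 — large, highly polarisable; very weak base
water (H₂O): pKₐ(H₃O⁺) ≈ -1.7 — neutral; leaves from a protonated alcohol (R–OH₂⁺)
cyanate: pKₐ(HOCN) ≈ 3.5
methoxide (CH₃O⁻): pKₐ(CH₃OH) ≈ 15.5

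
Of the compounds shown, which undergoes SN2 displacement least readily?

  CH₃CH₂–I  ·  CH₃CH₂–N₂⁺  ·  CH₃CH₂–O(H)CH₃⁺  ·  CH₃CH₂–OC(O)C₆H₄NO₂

CH₃CH₂–OC(O)C₆H₄NO₂

With the same alkyl group throughout, only the leaving group differentiates the rates.
Rank by basicity of the departing species: weakest base leaves most easily.
CH₃CH₂–N₂⁺ loses N₂: no meaningful conjugate acid; N₂ departs as an exceptionally stable neutral molecule
CH₃CH₂–I loses I⁻: pKₐ(HI) ≈ -10
CH₃CH₂–O(H)CH₃⁺ loses R'OH: pKₐ(R'OH₂⁺) ≈ -2.4
CH₃CH₂–OC(O)C₆H₄NO₂ loses p-O₂N–C₆H₄–COO⁻: pKₐ(p-nitrobenzoic acid) ≈ 3.4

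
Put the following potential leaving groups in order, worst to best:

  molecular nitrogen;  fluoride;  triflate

fluoride < triflate < molecular nitrogen

The more stable X⁻ (or X) is on its own — i.e. the weaker a base it is — the better a leaving group it makes.
molecular nitrogen: no meaningful conjugate acid; N₂ departs as an exceptionally stable neutral molecule
triflate: pKₐ(CF₃SO₃H (triflic acid)) ≈ -14
fluoride: pKₐ(HF) ≈ 3.2
Listed from poorest to best leaving group as asked.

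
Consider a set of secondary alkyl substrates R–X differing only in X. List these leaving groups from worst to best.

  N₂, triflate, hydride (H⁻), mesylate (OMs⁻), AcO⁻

The more stable X⁻ (or X) is on its own — i.e. the weaker a base it is — the better a leaving group it makes.
N₂: no meaningful conjugate acid; N₂ departs as an exceptionally stable neutral molecule
triflate: pKₐ(CF₃SO₃H (triflic acid)) ≈ -14 — charge spread over three oxygens and a CF₃ group; the premier leaving group in synthesis
mesylate (OMs⁻): pKₐ(CH₃SO₃H (MsOH)) ≈ -1.9 — resonance-delocalised alkanesulfonate
AcO⁻: pKₐ(CH₃COOH) ≈ 4.8 — resonance-stabilised but still a weak base
hydride (H⁻): pKₐ(H₂) ≈ 36
The question asks for worst first, so the sequence is read in increasing leaving-group ability.

hydride (H⁻) < AcO⁻ < mesylate (OMs⁻) < triflate < N₂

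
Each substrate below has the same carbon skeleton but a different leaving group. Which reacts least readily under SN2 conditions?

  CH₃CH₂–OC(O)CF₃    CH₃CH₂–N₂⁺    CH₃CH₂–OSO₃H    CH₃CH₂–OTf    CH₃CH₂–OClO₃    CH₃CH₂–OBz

With the same alkyl group throughout, only the leaving group differentiates the rates.
Leaving-group ability tracks the stability of the departed species; conjugate-acid pKₐ is the usual yardstick (lower pKₐ → better LG).
CH₃CH₂–N₂⁺ loses N₂: no meaningful conjugate acid; N₂ departs as an exceptionally stable neutral molecule
CH₃CH₂–OTf loses OTf⁻: pKₐ(CF₃SO₃H (triflic acid)) ≈ -14
CH₃CH₂–OClO₃ loses ClO₄⁻: pKₐ(HClO₄) ≈ -10
CH₃CH₂–OSO₃H loses HSO₄⁻: pKₐ(H₂SO₄) ≈ -3
CH₃CH₂–OC(O)CF₃ loses CF₃COO⁻: pKₐ(CF₃COOH) ≈ 0.2
CH₃CH₂–OBz loses PhCOO⁻: pKₐ(C₆H₅COOH) ≈ 4.2

CH₃CH₂–OBz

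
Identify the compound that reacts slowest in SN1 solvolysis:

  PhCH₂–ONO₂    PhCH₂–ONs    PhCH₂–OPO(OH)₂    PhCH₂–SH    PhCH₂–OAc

Same R in every case — rank the leaving groups.
The more stable X⁻ (or X) is on its own — i.e. the weaker a base it is — the better a leaving group it makes.
PhCH₂–ONs loses ONs⁻: pKₐ(p-O₂NC₆H₄SO₃H) ≈ -3.5
PhCH₂–ONO₂ loses NO₃⁻: pKₐ(HNO₃) ≈ -1.3
PhCH₂–OPO(OH)₂ loses H₂PO₄⁻: pKₐ(H₃PO₄) ≈ 2.1
PhCH₂–OAc loses AcO⁻: pKₐ(CH₃COOH) ≈ 4.8
PhCH₂–SH loses HS⁻: pKₐ(H₂S) ≈ 7

PhCH₂–SH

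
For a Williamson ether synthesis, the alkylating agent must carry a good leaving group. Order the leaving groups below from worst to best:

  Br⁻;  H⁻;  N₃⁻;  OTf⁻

A good leaving group is a weak base: the lower the pKₐ of its conjugate acid, the more readily it departs.
OTf⁻: pKₐ(CF₃SO₃H (triflic acid)) ≈ -14 — charge spread over three oxygens and a CF₃ group; the premier leaving group in synthesis
Br⁻: pKₐ(HBr) ≈ -9 — weak base; good leaving group
N₃⁻: pKₐ(HN₃) ≈ 4.7
H⁻: pKₐ(H₂) ≈ 36 — extremely strong base; leaves only in special hydride-transfer contexts
The question asks for worst first, so the sequence is read in increasing leaving-group ability.

H⁻ < N₃⁻ < Br⁻ < OTf⁻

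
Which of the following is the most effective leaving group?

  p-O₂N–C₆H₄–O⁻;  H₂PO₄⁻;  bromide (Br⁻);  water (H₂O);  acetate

bromide (Br⁻)

The more stable X⁻ (or X) is on its own — i.e. the weaker a base it is — the better a leaving group it makes.
bromide (Br⁻): pKₐ(HBr) ≈ -9
water (H₂O): pKₐ(H₃O⁺) ≈ -1.7
H₂PO₄⁻: pKₐ(H₃PO₄) ≈ 2.1
acetate: pKₐ(CH₃COOH) ≈ 4.8
p-O₂N–C₆H₄–O⁻: pKₐ(p-nitrophenol) ≈ 7.2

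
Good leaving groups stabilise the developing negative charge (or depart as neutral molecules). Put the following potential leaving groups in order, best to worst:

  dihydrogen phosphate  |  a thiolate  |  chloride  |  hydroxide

A good leaving group is a weak base: the lower the pKₐ of its conjugate acid, the more readily it departs.
chloride: pKₐ(HCl) ≈ -7
dihydrogen phosphate: pKₐ(H₃PO₄) ≈ 2.1 — moderate base; biological leaving group after further activation
a thiolate: pKₐ(RSH (a thiol)) ≈ 10.5 — moderately basic; rarely leaves without activation
hydroxide: pKₐ(H₂O) ≈ 15.7 — strong base; essentially never leaves without prior activation

chloride > dihydrogen phosphate > a thiolate > hydroxide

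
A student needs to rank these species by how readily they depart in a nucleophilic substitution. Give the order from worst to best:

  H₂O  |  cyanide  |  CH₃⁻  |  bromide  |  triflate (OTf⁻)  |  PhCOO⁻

CH₃⁻ < cyanide < PhCOO⁻ < H₂O < bromide < triflate (OTf⁻)

triflate (OTf⁻): pKₐ(CF₃SO₃H (triflic acid)) ≈ -14
bromide: pKₐ(HBr) ≈ -9
H₂O: pKₐ(H₃O⁺) ≈ -1.7
PhCOO⁻: pKₐ(C₆H₅COOH) ≈ 4.2
cyanide: pKₐ(HCN) ≈ 9.2
CH₃⁻: pKₐ(CH₄) ≈ 48
Reversing gives the worst-to-best order requested.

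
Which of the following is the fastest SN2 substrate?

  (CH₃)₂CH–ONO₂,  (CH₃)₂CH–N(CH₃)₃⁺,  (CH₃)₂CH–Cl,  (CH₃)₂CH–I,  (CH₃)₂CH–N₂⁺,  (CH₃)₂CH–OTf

(CH₃)₂CH–N₂⁺

Same R in every case — rank the leaving groups.
The more stable X⁻ (or X) is on its own — i.e. the weaker a base it is — the better a leaving group it makes.
(CH₃)₂CH–N₂⁺ loses N₂: no meaningful conjugate acid; N₂ departs as an exceptionally stable neutral molecule
(CH₃)₂CH–OTf loses OTf⁻: pKₐ(CF₃SO₃H (triflic acid)) ≈ -14
(CH₃)₂CH–I loses I⁻: pKₐ(HI) ≈ -10
(CH₃)₂CH–Cl loses Cl⁻: pKₐ(HCl) ≈ -7
(CH₃)₂CH–ONO₂ loses NO₃⁻: pKₐ(HNO₃) ≈ -1.3
(CH₃)₂CH–N(CH₃)₃⁺ loses NR'₃: pKₐ(R'₃NH⁺) ≈ 10.7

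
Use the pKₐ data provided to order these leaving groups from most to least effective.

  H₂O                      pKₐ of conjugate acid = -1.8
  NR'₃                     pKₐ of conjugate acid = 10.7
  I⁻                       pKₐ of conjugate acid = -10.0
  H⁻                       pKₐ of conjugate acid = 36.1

I⁻ > H₂O > NR'₃ > H⁻

Lower conjugate-acid pKₐ ⇒ weaker base ⇒ better leaving group.
Sorting by the given values: I⁻ (-10.0), H₂O (-1.8), NR'₃ (10.7), H⁻ (36.1).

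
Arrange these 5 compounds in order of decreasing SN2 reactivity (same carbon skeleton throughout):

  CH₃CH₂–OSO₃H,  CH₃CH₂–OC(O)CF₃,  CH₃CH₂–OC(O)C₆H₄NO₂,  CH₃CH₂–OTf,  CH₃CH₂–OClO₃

With the same alkyl group throughout, only the leaving group differentiates the rates.
Rank by basicity of the departing species: weakest base leaves most easily.
CH₃CH₂–OTf loses OTf⁻: pKₐ(CF₃SO₃H (triflic acid)) ≈ -14
CH₃CH₂–OClO₃ loses ClO₄⁻: pKₐ(HClO₄) ≈ -10
CH₃CH₂–OSO₃H loses HSO₄⁻: pKₐ(H₂SO₄) ≈ -3
CH₃CH₂–OC(O)CF₃ loses CF₃COO⁻: pKₐ(CF₃COOH) ≈ 0.2
CH₃CH₂–OC(O)C₆H₄NO₂ loses p-O₂N–C₆H₄–COO⁻: pKₐ(p-nitrobenzoic acid) ≈ 3.4

CH₃CH₂–OTf > CH₃CH₂–OClO₃ > CH₃CH₂–OSO₃H > CH₃CH₂–OC(O)CF₃ > CH₃CH₂–OC(O)C₆H₄NO₂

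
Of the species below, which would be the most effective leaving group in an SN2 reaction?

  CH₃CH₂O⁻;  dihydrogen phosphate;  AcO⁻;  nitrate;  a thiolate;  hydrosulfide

nitrate

nitrate: pKₐ(HNO₃) ≈ -1.3
dihydrogen phosphate: pKₐ(H₃PO₄) ≈ 2.1
AcO⁻: pKₐ(CH₃COOH) ≈ 4.8
hydrosulfide: pKₐ(H₂S) ≈ 7
a thiolate: pKₐ(RSH (a thiol)) ≈ 10.5
CH₃CH₂O⁻: pKₐ(CH₃CH₂OH) ≈ 16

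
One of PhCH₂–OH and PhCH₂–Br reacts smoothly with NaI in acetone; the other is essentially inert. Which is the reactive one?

From PhCH₂–OH the departing group would be OH⁻ (pKₐ(H₂O) ≈ 15.7). Strong base; essentially never leaves without prior activation.
From PhCH₂–Br the leaving group is Br⁻ (pKₐ(HBr) ≈ -9). Weak base; good leaving group.
(In practice PhCH₂–Br is made from PhCH₂–OH by treatment with PBr₃, replacing the hydroxyl with bromide.)

PhCH₂–Br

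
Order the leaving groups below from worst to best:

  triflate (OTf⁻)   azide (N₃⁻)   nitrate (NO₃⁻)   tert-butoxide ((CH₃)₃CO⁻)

A good leaving group is a weak base: the lower the pKₐ of its conjugate acid, the more readily it departs.
triflate (OTf⁻): pKₐ(CF₃SO₃H (triflic acid)) ≈ -14 — charge spread over three oxygens and a CF₃ group; the premier leaving group in synthesis
nitrate (NO₃⁻): pKₐ(HNO₃) ≈ -1.3 — resonance-delocalised over three oxygens
azide (N₃⁻): pKₐ(HN₃) ≈ 4.7 — linear, resonance-stabilised
tert-butoxide ((CH₃)₃CO⁻): pKₐ(t-BuOH) ≈ 18
Reversing gives the worst-to-best order requested.

tert-butoxide ((CH₃)₃CO⁻) < azide (N₃⁻) < nitrate (NO₃⁻) < triflate (OTf⁻)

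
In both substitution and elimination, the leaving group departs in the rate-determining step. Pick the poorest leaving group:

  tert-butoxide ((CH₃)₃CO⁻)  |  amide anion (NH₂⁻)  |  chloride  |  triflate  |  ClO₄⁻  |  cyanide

amide anion (NH₂⁻)

Leaving-group ability tracks the stability of the departed species; conjugate-acid pKₐ is the usual yardstick (lower pKₐ → better LG).
triflate: pKₐ(CF₃SO₃H (triflic acid)) ≈ -14
ClO₄⁻: pKₐ(HClO₄) ≈ -10
chloride: pKₐ(HCl) ≈ -7
cyanide: pKₐ(HCN) ≈ 9.2
tert-butoxide ((CH₃)₃CO⁻): pKₐ(t-BuOH) ≈ 18
amide anion (NH₂⁻): pKₐ(NH₃) ≈ 38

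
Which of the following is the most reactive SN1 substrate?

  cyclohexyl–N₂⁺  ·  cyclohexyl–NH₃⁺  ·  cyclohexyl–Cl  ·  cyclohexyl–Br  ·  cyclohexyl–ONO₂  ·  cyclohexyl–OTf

Same R in every case — rank the leaving groups.
The more stable X⁻ (or X) is on its own — i.e. the weaker a base it is — the better a leaving group it makes.
cyclohexyl–N₂⁺ loses N₂: no meaningful conjugate acid; N₂ departs as an exceptionally stable neutral molecule
cyclohexyl–OTf loses OTf⁻: pKₐ(CF₃SO₃H (triflic acid)) ≈ -14
cyclohexyl–Br loses Br⁻: pKₐ(HBr) ≈ -9
cyclohexyl–Cl loses Cl⁻: pKₐ(HCl) ≈ -7
cyclohexyl–ONO₂ loses NO₃⁻: pKₐ(HNO₃) ≈ -1.3
cyclohexyl–NH₃⁺ loses NH₃: pKₐ(NH₄⁺) ≈ 9.2

cyclohexyl–N₂⁺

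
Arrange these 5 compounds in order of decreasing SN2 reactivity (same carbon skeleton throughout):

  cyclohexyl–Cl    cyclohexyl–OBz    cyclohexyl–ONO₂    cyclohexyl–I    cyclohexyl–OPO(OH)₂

cyclohexyl–I > cyclohexyl–Cl > cyclohexyl–ONO₂ > cyclohexyl–OPO(OH)₂ > cyclohexyl–OBz

The skeletons are identical, so relative rate is governed entirely by leaving-group ability.
Rank by basicity of the departing species: weakest base leaves most easily.
cyclohexyl–I loses I⁻: pKₐ(HI) ≈ -10
cyclohexyl–Cl loses Cl⁻: pKₐ(HCl) ≈ -7
cyclohexyl–ONO₂ loses NO₃⁻: pKₐ(HNO₃) ≈ -1.3
cyclohexyl–OPO(OH)₂ loses H₂PO₄⁻: pKₐ(H₃PO₄) ≈ 2.1
cyclohexyl–OBz loses PhCOO⁻: pKₐ(C₆H₅COOH) ≈ 4.2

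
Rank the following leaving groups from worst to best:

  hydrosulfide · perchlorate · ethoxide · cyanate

Rank by basicity of the departing species: weakest base leaves most easily.
perchlorate: pKₐ(HClO₄) ≈ -10
cyanate: pKₐ(HOCN) ≈ 3.5
hydrosulfide: pKₐ(H₂S) ≈ 7
ethoxide: pKₐ(CH₃CH₂OH) ≈ 16
The question asks for worst first, so the sequence is read in increasing leaving-group ability.

ethoxide < hydrosulfide < cyanate < perchlorate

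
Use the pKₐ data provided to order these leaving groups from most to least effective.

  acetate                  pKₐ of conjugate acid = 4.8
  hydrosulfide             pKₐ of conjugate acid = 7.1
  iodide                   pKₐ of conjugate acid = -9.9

Lower conjugate-acid pKₐ ⇒ weaker base ⇒ better leaving group.
Sorting by the given values: iodide (-9.9), acetate (4.8), hydrosulfide (7.1).

iodide > acetate > hydrosulfide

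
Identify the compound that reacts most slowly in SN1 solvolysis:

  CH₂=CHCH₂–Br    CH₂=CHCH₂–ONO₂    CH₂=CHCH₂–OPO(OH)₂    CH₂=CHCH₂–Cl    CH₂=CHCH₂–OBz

CH₂=CHCH₂–OBz

With the same alkyl group throughout, only the leaving group differentiates the rates.
The more stable X⁻ (or X) is on its own — i.e. the weaker a base it is — the better a leaving group it makes.
CH₂=CHCH₂–Br loses Br⁻: pKₐ(HBr) ≈ -9
CH₂=CHCH₂–Cl loses Cl⁻: pKₐ(HCl) ≈ -7
CH₂=CHCH₂–ONO₂ loses NO₃⁻: pKₐ(HNO₃) ≈ -1.3
CH₂=CHCH₂–OPO(OH)₂ loses H₂PO₄⁻: pKₐ(H₃PO₄) ≈ 2.1
CH₂=CHCH₂–OBz loses PhCOO⁻: pKₐ(C₆H₅COOH) ≈ 4.2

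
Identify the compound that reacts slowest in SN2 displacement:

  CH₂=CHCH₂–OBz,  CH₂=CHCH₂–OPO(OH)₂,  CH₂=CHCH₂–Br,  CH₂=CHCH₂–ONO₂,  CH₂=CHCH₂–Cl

CH₂=CHCH₂–OBz

With the same alkyl group throughout, only the leaving group differentiates the rates.
The more stable X⁻ (or X) is on its own — i.e. the weaker a base it is — the better a leaving group it makes.
CH₂=CHCH₂–Br loses Br⁻: pKₐ(HBr) ≈ -9
CH₂=CHCH₂–Cl loses Cl⁻: pKₐ(HCl) ≈ -7
CH₂=CHCH₂–ONO₂ loses NO₃⁻: pKₐ(HNO₃) ≈ -1.3
CH₂=CHCH₂–OPO(OH)₂ loses H₂PO₄⁻: pKₐ(H₃PO₄) ≈ 2.1
CH₂=CHCH₂–OBz loses PhCOO⁻: pKₐ(C₆H₅COOH) ≈ 4.2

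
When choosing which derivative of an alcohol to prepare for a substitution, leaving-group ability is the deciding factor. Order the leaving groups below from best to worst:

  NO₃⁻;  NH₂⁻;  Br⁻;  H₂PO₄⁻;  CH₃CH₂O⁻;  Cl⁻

Br⁻ > Cl⁻ > NO₃⁻ > H₂PO₄⁻ > CH₃CH₂O⁻ > NH₂⁻

Br⁻: pKₐ(HBr) ≈ -9
Cl⁻: pKₐ(HCl) ≈ -7
NO₃⁻: pKₐ(HNO₃) ≈ -1.3
H₂PO₄⁻: pKₐ(H₃PO₄) ≈ 2.1
CH₃CH₂O⁻: pKₐ(CH₃CH₂OH) ≈ 16
NH₂⁻: pKₐ(NH₃) ≈ 38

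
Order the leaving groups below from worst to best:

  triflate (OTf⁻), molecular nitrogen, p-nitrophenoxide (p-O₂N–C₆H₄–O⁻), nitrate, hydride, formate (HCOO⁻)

molecular nitrogen: no meaningful conjugate acid; N₂ departs as an exceptionally stable neutral molecule
triflate (OTf⁻): pKₐ(CF₃SO₃H (triflic acid)) ≈ -14 — charge spread over three oxygens and a CF₃ group; the premier leaving group in synthesis
nitrate: pKₐ(HNO₃) ≈ -1.3 — resonance-delocalised over three oxygens
formate (HCOO⁻): pKₐ(HCOOH) ≈ 3.8 — resonance-stabilised carboxylate
p-nitrophenoxide (p-O₂N–C₆H₄–O⁻): pKₐ(p-nitrophenol) ≈ 7.2 — nitro group delocalises the charge; the classic chromogenic LG
hydride: pKₐ(H₂) ≈ 36
Listed from poorest to best leaving group as asked.

hydride < p-nitrophenoxide (p-O₂N–C₆H₄–O⁻) < formate (HCOO⁻) < nitrate < triflate (OTf⁻) < molecular nitrogen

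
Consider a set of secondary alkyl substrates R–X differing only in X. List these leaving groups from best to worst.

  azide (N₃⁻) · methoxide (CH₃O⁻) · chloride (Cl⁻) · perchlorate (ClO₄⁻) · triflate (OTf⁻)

triflate (OTf⁻): pKₐ(CF₃SO₃H (triflic acid)) ≈ -14 — charge spread over three oxygens and a CF₃ group; the premier leaving group in synthesis
perchlorate (ClO₄⁻): pKₐ(HClO₄) ≈ -10 — extremely weak base; rarely used for safety reasons
chloride (Cl⁻): pKₐ(HCl) ≈ -7 — moderately weak base
azide (N₃⁻): pKₐ(HN₃) ≈ 4.7 — linear, resonance-stabilised
methoxide (CH₃O⁻): pKₐ(CH₃OH) ≈ 15.5

triflate (OTf⁻) > perchlorate (ClO₄⁻) > chloride (Cl⁻) > azide (N₃⁻) > methoxide (CH₃O⁻)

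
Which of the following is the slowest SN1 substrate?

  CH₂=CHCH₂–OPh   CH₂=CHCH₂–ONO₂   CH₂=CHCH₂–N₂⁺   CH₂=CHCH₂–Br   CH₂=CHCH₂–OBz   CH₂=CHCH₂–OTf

CH₂=CHCH₂–OPh

Identical carbon frameworks mean the comparison reduces to leaving-group quality.
The more stable X⁻ (or X) is on its own — i.e. the weaker a base it is — the better a leaving group it makes.
CH₂=CHCH₂–N₂⁺ loses N₂: no meaningful conjugate acid; N₂ departs as an exceptionally stable neutral molecule
CH₂=CHCH₂–OTf loses OTf⁻: pKₐ(CF₃SO₃H (triflic acid)) ≈ -14
CH₂=CHCH₂–Br loses Br⁻: pKₐ(HBr) ≈ -9
CH₂=CHCH₂–ONO₂ loses NO₃⁻: pKₐ(HNO₃) ≈ -1.3
CH₂=CHCH₂–OBz loses PhCOO⁻: pKₐ(C₆H₅COOH) ≈ 4.2
CH₂=CHCH₂–OPh loses PhO⁻: pKₐ(C₆H₅OH (phenol)) ≈ 10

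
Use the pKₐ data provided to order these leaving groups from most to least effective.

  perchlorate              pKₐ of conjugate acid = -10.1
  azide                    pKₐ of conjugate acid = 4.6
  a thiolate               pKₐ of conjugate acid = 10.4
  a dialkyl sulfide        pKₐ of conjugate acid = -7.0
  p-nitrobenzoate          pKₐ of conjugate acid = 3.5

perchlorate > a dialkyl sulfide > p-nitrobenzoate > azide > a thiolate

Lower conjugate-acid pKₐ ⇒ weaker base ⇒ better leaving group.
Sorting by the given values: perchlorate (-10.1), a dialkyl sulfide (-7.0), p-nitrobenzoate (3.5), azide (4.6), a thiolate (10.4).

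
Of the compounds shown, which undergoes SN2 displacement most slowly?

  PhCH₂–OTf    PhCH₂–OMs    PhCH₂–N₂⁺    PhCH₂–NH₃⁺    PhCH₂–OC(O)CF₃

PhCH₂–NH₃⁺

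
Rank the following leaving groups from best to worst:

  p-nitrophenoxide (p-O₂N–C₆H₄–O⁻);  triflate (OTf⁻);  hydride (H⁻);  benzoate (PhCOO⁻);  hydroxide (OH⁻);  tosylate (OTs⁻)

triflate (OTf⁻) > tosylate (OTs⁻) > benzoate (PhCOO⁻) > p-nitrophenoxide (p-O₂N–C₆H₄–O⁻) > hydroxide (OH⁻) > hydride (H⁻)

Rank by basicity of the departing species: weakest base leaves most easily.
triflate (OTf⁻): pKₐ(CF₃SO₃H (triflic acid)) ≈ -14
tosylate (OTs⁻): pKₐ(p-CH₃C₆H₄SO₃H (TsOH)) ≈ -2.8 — resonance-delocalised arenesulfonate
benzoate (PhCOO⁻): pKₐ(C₆H₅COOH) ≈ 4.2 — aryl carboxylate
p-nitrophenoxide (p-O₂N–C₆H₄–O⁻): pKₐ(p-nitrophenol) ≈ 7.2 — nitro group delocalises the charge; the classic chromogenic LG
hydroxide (OH⁻): pKₐ(H₂O) ≈ 15.7 — strong base; essentially never leaves without prior activation
hydride (H⁻): pKₐ(H₂) ≈ 36 — extremely strong base; leaves only in special hydride-transfer contexts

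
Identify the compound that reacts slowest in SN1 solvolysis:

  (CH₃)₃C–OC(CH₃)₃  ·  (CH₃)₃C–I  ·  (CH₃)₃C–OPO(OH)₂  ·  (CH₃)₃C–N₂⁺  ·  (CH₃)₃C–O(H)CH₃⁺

Same R in every case — rank the leaving groups.
The more stable X⁻ (or X) is on its own — i.e. the weaker a base it is — the better a leaving group it makes.
(CH₃)₃C–N₂⁺ loses N₂: no meaningful conjugate acid; N₂ departs as an exceptionally stable neutral molecule
(CH₃)₃C–I loses I⁻: pKₐ(HI) ≈ -10
(CH₃)₃C–O(H)CH₃⁺ loses R'OH: pKₐ(R'OH₂⁺) ≈ -2.4
(CH₃)₃C–OPO(OH)₂ loses H₂PO₄⁻: pKₐ(H₃PO₄) ≈ 2.1
(CH₃)₃C–OC(CH₃)₃ loses (CH₃)₃CO⁻: pKₐ(t-BuOH) ≈ 18

(CH₃)₃C–OC(CH₃)₃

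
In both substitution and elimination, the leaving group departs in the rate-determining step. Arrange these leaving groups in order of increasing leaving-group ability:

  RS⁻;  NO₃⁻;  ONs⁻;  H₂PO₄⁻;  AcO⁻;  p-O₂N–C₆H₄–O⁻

RS⁻ < p-O₂N–C₆H₄–O⁻ < AcO⁻ < H₂PO₄⁻ < NO₃⁻ < ONs⁻

Rank by basicity of the departing species: weakest base leaves most easily.
ONs⁻: pKₐ(p-O₂NC₆H₄SO₃H) ≈ -3.5
NO₃⁻: pKₐ(HNO₃) ≈ -1.3
H₂PO₄⁻: pKₐ(H₃PO₄) ≈ 2.1
AcO⁻: pKₐ(CH₃COOH) ≈ 4.8
p-O₂N–C₆H₄–O⁻: pKₐ(p-nitrophenol) ≈ 7.2
RS⁻: pKₐ(RSH (a thiol)) ≈ 10.5
The question asks for worst first, so the sequence is read in increasing leaving-group ability.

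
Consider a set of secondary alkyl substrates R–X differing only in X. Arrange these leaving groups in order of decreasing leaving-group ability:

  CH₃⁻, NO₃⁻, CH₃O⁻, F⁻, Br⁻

Br⁻ > NO₃⁻ > F⁻ > CH₃O⁻ > CH₃⁻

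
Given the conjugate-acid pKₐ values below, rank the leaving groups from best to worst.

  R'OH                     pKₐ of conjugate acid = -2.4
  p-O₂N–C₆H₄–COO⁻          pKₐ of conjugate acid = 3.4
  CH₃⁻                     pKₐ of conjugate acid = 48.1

R'OH > p-O₂N–C₆H₄–COO⁻ > CH₃⁻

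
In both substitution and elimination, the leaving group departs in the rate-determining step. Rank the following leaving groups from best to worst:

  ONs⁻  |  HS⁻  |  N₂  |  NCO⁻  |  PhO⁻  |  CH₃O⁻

N₂ > ONs⁻ > NCO⁻ > HS⁻ > PhO⁻ > CH₃O⁻

The more stable X⁻ (or X) is on its own — i.e. the weaker a base it is — the better a leaving group it makes.
N₂: no meaningful conjugate acid; N₂ departs as an exceptionally stable neutral molecule
ONs⁻: pKₐ(p-O₂NC₆H₄SO₃H) ≈ -3.5
NCO⁻: pKₐ(HOCN) ≈ 3.5
HS⁻: pKₐ(H₂S) ≈ 7
PhO⁻: pKₐ(C₆H₅OH (phenol)) ≈ 10
CH₃O⁻: pKₐ(CH₃OH) ≈ 15.5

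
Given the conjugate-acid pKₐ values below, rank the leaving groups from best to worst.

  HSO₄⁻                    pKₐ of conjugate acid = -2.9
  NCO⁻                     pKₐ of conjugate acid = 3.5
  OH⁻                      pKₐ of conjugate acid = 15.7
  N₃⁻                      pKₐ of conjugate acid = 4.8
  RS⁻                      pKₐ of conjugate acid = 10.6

Lower conjugate-acid pKₐ ⇒ weaker base ⇒ better leaving group.
Sorting by the given values: HSO₄⁻ (-2.9), NCO⁻ (3.5), N₃⁻ (4.8), RS⁻ (10.6), OH⁻ (15.7).

HSO₄⁻ > NCO⁻ > N₃⁻ > RS⁻ > OH⁻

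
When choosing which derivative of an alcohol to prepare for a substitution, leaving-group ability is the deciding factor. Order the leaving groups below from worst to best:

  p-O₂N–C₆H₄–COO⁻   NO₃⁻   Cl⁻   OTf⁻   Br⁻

p-O₂N–C₆H₄–COO⁻ < NO₃⁻ < Cl⁻ < Br⁻ < OTf⁻

OTf⁻: pKₐ(CF₃SO₃H (triflic acid)) ≈ -14
Br⁻: pKₐ(HBr) ≈ -9
Cl⁻: pKₐ(HCl) ≈ -7
NO₃⁻: pKₐ(HNO₃) ≈ -1.3
p-O₂N–C₆H₄–COO⁻: pKₐ(p-nitrobenzoic acid) ≈ 3.4
Reversing gives the worst-to-best order requested.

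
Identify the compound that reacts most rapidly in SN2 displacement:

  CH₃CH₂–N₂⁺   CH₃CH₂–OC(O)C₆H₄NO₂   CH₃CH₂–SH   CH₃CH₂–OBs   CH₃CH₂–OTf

Identical carbon frameworks mean the comparison reduces to leaving-group quality.
A good leaving group is a weak base: the lower the pKₐ of its conjugate acid, the more readily it departs.
CH₃CH₂–N₂⁺ loses N₂: no meaningful conjugate acid; N₂ departs as an exceptionally stable neutral molecule
CH₃CH₂–OTf loses OTf⁻: pKₐ(CF₃SO₃H (triflic acid)) ≈ -14
CH₃CH₂–OBs loses OBs⁻: pKₐ(p-BrC₆H₄SO₃H) ≈ -2.8
CH₃CH₂–OC(O)C₆H₄NO₂ loses p-O₂N–C₆H₄–COO⁻: pKₐ(p-nitrobenzoic acid) ≈ 3.4
CH₃CH₂–SH loses HS⁻: pKₐ(H₂S) ≈ 7

CH₃CH₂–N₂⁺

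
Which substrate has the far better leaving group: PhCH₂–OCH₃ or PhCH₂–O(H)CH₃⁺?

PhCH₂–O(H)CH₃⁺

From PhCH₂–OCH₃ the departing group would be CH₃O⁻ (pKₐ(CH₃OH) ≈ 15.5). Strong base; alkoxides do not leave unassisted.
From PhCH₂–O(H)CH₃⁺ the leaving group is R'OH (pKₐ(R'OH₂⁺) ≈ -2.4). Neutral; leaves from a protonated ether (an oxonium ion, R–O(H)R'⁺).
(In practice PhCH₂–O(H)CH₃⁺ is made from PhCH₂–OCH₃ by protonation with concentrated HI, allowing neutral methanol, rather than methoxide, to depart.)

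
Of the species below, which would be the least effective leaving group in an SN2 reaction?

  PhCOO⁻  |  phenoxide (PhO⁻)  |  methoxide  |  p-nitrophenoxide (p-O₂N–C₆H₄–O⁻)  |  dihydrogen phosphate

A good leaving group is a weak base: the lower the pKₐ of its conjugate acid, the more readily it departs.
dihydrogen phosphate: pKₐ(H₃PO₄) ≈ 2.1
PhCOO⁻: pKₐ(C₆H₅COOH) ≈ 4.2
p-nitrophenoxide (p-O₂N–C₆H₄–O⁻): pKₐ(p-nitrophenol) ≈ 7.2
phenoxide (PhO⁻): pKₐ(C₆H₅OH (phenol)) ≈ 10
methoxide: pKₐ(CH₃OH) ≈ 15.5

methoxide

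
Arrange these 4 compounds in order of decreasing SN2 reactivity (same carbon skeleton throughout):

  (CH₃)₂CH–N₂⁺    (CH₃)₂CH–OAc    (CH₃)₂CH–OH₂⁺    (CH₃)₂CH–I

(CH₃)₂CH–N₂⁺ > (CH₃)₂CH–I > (CH₃)₂CH–OH₂⁺ > (CH₃)₂CH–OAc

With the same alkyl group throughout, only the leaving group differentiates the rates.
The more stable X⁻ (or X) is on its own — i.e. the weaker a base it is — the better a leaving group it makes.
(CH₃)₂CH–N₂⁺ loses N₂: no meaningful conjugate acid; N₂ departs as an exceptionally stable neutral molecule
(CH₃)₂CH–I loses I⁻: pKₐ(HI) ≈ -10
(CH₃)₂CH–OH₂⁺ loses H₂O: pKₐ(H₃O⁺) ≈ -1.7
(CH₃)₂CH–OAc loses AcO⁻: pKₐ(CH₃COOH) ≈ 4.8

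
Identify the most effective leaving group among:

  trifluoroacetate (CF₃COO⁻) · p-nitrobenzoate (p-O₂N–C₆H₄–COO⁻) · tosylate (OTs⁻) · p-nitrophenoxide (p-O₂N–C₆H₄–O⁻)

The more stable X⁻ (or X) is on its own — i.e. the weaker a base it is — the better a leaving group it makes.
tosylate (OTs⁻): pKₐ(p-CH₃C₆H₄SO₃H (TsOH)) ≈ -2.8
trifluoroacetate (CF₃COO⁻): pKₐ(CF₃COOH) ≈ 0.2
p-nitrobenzoate (p-O₂N–C₆H₄–COO⁻): pKₐ(p-nitrobenzoic acid) ≈ 3.4
p-nitrophenoxide (p-O₂N–C₆H₄–O⁻): pKₐ(p-nitrophenol) ≈ 7.2

tosylate (OTs⁻)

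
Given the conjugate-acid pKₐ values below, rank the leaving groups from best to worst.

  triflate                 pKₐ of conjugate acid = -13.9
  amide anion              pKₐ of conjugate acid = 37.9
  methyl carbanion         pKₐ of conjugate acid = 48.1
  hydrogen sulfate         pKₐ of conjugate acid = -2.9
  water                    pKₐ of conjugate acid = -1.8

triflate > hydrogen sulfate > water > amide anion > methyl carbanion

Lower conjugate-acid pKₐ ⇒ weaker base ⇒ better leaving group.
Sorting by the given values: triflate (-13.9), hydrogen sulfate (-2.9), water (-1.8), amide anion (37.9), methyl carbanion (48.1).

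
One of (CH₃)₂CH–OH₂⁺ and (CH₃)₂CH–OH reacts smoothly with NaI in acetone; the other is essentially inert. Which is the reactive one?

From (CH₃)₂CH–OH the departing group would be OH⁻ (pKₐ(H₂O) ≈ 15.7). Strong base; essentially never leaves without prior activation.
From (CH₃)₂CH–OH₂⁺ the leaving group is H₂O (pKₐ(H₃O⁺) ≈ -1.7). Neutral; leaves from a protonated alcohol (R–OH₂⁺).
(In practice (CH₃)₂CH–OH₂⁺ is made from (CH₃)₂CH–OH by protonation with strong acid, converting the leaving group from hydroxide to neutral water.)

(CH₃)₂CH–OH₂⁺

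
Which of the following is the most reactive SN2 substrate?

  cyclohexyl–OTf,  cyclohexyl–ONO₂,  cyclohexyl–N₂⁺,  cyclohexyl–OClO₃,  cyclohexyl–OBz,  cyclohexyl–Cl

Same R in every case — rank the leaving groups.
Leaving-group ability tracks the stability of the departed species; conjugate-acid pKₐ is the usual yardstick (lower pKₐ → better LG).
cyclohexyl–N₂⁺ loses N₂: no meaningful conjugate acid; N₂ departs as an exceptionally stable neutral molecule
cyclohexyl–OTf loses OTf⁻: pKₐ(CF₃SO₃H (triflic acid)) ≈ -14
cyclohexyl–OClO₃ loses ClO₄⁻: pKₐ(HClO₄) ≈ -10
cyclohexyl–Cl loses Cl⁻: pKₐ(HCl) ≈ -7
cyclohexyl–ONO₂ loses NO₃⁻: pKₐ(HNO₃) ≈ -1.3
cyclohexyl–OBz loses PhCOO⁻: pKₐ(C₆H₅COOH) ≈ 4.2

cyclohexyl–N₂⁺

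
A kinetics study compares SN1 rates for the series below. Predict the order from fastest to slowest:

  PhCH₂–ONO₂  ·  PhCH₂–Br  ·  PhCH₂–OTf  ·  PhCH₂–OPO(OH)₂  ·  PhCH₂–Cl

PhCH₂–OTf > PhCH₂–Br > PhCH₂–Cl > PhCH₂–ONO₂ > PhCH₂–OPO(OH)₂

Identical carbon frameworks mean the comparison reduces to leaving-group quality.
Leaving-group ability tracks the stability of the departed species; conjugate-acid pKₐ is the usual yardstick (lower pKₐ → better LG).
PhCH₂–OTf loses OTf⁻: pKₐ(CF₃SO₃H (triflic acid)) ≈ -14
PhCH₂–Br loses Br⁻: pKₐ(HBr) ≈ -9
PhCH₂–Cl loses Cl⁻: pKₐ(HCl) ≈ -7
PhCH₂–ONO₂ loses NO₃⁻: pKₐ(HNO₃) ≈ -1.3
PhCH₂–OPO(OH)₂ loses H₂PO₄⁻: pKₐ(H₃PO₄) ≈ 2.1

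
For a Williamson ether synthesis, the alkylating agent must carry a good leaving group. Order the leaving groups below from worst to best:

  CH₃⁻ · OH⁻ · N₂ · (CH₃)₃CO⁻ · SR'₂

N₂: no meaningful conjugate acid; N₂ departs as an exceptionally stable neutral molecule
SR'₂: pKₐ(R'₂SH⁺) ≈ -7 — neutral; leaves from a sulfonium salt (R–SR'₂⁺)
OH⁻: pKₐ(H₂O) ≈ 15.7 — strong base; essentially never leaves without prior activation
(CH₃)₃CO⁻: pKₐ(t-BuOH) ≈ 18
CH₃⁻: pKₐ(CH₄) ≈ 48 — unstabilised carbanion; the worst conceivable leaving group
Reversing gives the worst-to-best order requested.

CH₃⁻ < (CH₃)₃CO⁻ < OH⁻ < SR'₂ < N₂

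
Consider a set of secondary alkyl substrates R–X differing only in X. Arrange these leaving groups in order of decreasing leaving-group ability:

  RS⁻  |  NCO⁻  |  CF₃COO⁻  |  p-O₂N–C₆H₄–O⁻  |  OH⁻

A good leaving group is a weak base: the lower the pKₐ of its conjugate acid, the more readily it departs.
CF₃COO⁻: pKₐ(CF₃COOH) ≈ 0.2
NCO⁻: pKₐ(HOCN) ≈ 3.5
p-O₂N–C₆H₄–O⁻: pKₐ(p-nitrophenol) ≈ 7.2
RS⁻: pKₐ(RSH (a thiol)) ≈ 10.5
OH⁻: pKₐ(H₂O) ≈ 15.7

CF₃COO⁻ > NCO⁻ > p-O₂N–C₆H₄–O⁻ > RS⁻ > OH⁻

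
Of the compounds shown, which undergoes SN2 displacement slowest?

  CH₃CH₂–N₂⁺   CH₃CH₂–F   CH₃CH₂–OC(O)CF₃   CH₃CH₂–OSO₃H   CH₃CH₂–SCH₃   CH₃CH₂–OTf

Identical carbon frameworks mean the comparison reduces to leaving-group quality.
A good leaving group is a weak base: the lower the pKₐ of its conjugate acid, the more readily it departs.
CH₃CH₂–N₂⁺ loses N₂: no meaningful conjugate acid; N₂ departs as an exceptionally stable neutral molecule
CH₃CH₂–OTf loses OTf⁻: pKₐ(CF₃SO₃H (triflic acid)) ≈ -14
CH₃CH₂–OSO₃H loses HSO₄⁻: pKₐ(H₂SO₄) ≈ -3
CH₃CH₂–OC(O)CF₃ loses CF₃COO⁻: pKₐ(CF₃COOH) ≈ 0.2
CH₃CH₂–F loses F⁻: pKₐ(HF) ≈ 3.2
CH₃CH₂–SCH₃ loses RS⁻: pKₐ(RSH (a thiol)) ≈ 10.5

CH₃CH₂–SCH₃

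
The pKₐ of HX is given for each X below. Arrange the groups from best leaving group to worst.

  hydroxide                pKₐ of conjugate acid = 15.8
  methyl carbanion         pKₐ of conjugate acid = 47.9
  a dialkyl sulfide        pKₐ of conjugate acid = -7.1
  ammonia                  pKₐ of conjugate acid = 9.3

a dialkyl sulfide > ammonia > hydroxide > methyl carbanion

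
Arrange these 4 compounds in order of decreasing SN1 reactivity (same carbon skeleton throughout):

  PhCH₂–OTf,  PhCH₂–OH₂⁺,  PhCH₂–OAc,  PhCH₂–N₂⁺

PhCH₂–N₂⁺ > PhCH₂–OTf > PhCH₂–OH₂⁺ > PhCH₂–OAc

Same R in every case — rank the leaving groups.
Leaving-group ability tracks the stability of the departed species; conjugate-acid pKₐ is the usual yardstick (lower pKₐ → better LG).
PhCH₂–N₂⁺ loses N₂: no meaningful conjugate acid; N₂ departs as an exceptionally stable neutral molecule
PhCH₂–OTf loses OTf⁻: pKₐ(CF₃SO₃H (triflic acid)) ≈ -14
PhCH₂–OH₂⁺ loses H₂O: pKₐ(H₃O⁺) ≈ -1.7
PhCH₂–OAc loses AcO⁻: pKₐ(CH₃COOH) ≈ 4.8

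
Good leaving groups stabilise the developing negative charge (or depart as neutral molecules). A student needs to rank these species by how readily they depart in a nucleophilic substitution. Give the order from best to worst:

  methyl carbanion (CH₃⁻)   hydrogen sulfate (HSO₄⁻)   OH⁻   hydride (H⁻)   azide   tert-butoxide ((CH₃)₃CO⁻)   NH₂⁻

The more stable X⁻ (or X) is on its own — i.e. the weaker a base it is — the better a leaving group it makes.
hydrogen sulfate (HSO₄⁻): pKₐ(H₂SO₄) ≈ -3
azide: pKₐ(HN₃) ≈ 4.7 — linear, resonance-stabilised
OH⁻: pKₐ(H₂O) ≈ 15.7
tert-butoxide ((CH₃)₃CO⁻): pKₐ(t-BuOH) ≈ 18 — bulky, strongly basic alkoxide
hydride (H⁻): pKₐ(H₂) ≈ 36
NH₂⁻: pKₐ(NH₃) ≈ 38
methyl carbanion (CH₃⁻): pKₐ(CH₄) ≈ 48

hydrogen sulfate (HSO₄⁻) > azide > OH⁻ > tert-butoxide ((CH₃)₃CO⁻) > hydride (H⁻) > NH₂⁻ > methyl carbanion (CH₃⁻)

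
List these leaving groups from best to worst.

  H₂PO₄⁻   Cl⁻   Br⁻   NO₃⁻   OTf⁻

OTf⁻: pKₐ(CF₃SO₃H (triflic acid)) ≈ -14
Br⁻: pKₐ(HBr) ≈ -9
Cl⁻: pKₐ(HCl) ≈ -7 — moderately weak base
NO₃⁻: pKₐ(HNO₃) ≈ -1.3 — resonance-delocalised over three oxygens
H₂PO₄⁻: pKₐ(H₃PO₄) ≈ 2.1 — moderate base; biological leaving group after further activation

OTf⁻ > Br⁻ > Cl⁻ > NO₃⁻ > H₂PO₄⁻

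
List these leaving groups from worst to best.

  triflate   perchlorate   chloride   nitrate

triflate: pKₐ(CF₃SO₃H (triflic acid)) ≈ -14
perchlorate: pKₐ(HClO₄) ≈ -10 — extremely weak base; rarely used for safety reasons
chloride: pKₐ(HCl) ≈ -7
nitrate: pKₐ(HNO₃) ≈ -1.3 — resonance-delocalised over three oxygens
The question asks for worst first, so the sequence is read in increasing leaving-group ability.

nitrate < chloride < perchlorate < triflate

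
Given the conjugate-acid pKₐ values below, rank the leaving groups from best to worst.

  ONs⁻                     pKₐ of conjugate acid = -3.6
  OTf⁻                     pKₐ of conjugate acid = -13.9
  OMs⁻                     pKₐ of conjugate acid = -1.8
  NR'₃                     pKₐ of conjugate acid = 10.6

OTf⁻ > ONs⁻ > OMs⁻ > NR'₃

Lower conjugate-acid pKₐ ⇒ weaker base ⇒ better leaving group.
Sorting by the given values: OTf⁻ (-13.9), ONs⁻ (-3.6), OMs⁻ (-1.8), NR'₃ (10.6).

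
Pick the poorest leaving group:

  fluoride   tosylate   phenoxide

phenoxide

tosylate: pKₐ(p-CH₃C₆H₄SO₃H (TsOH)) ≈ -2.8
fluoride: pKₐ(HF) ≈ 3.2
phenoxide: pKₐ(C₆H₅OH (phenol)) ≈ 10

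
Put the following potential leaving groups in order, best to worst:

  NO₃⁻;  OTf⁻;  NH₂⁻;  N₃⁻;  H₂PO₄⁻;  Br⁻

OTf⁻ > Br⁻ > NO₃⁻ > H₂PO₄⁻ > N₃⁻ > NH₂⁻

A good leaving group is a weak base: the lower the pKₐ of its conjugate acid, the more readily it departs.
OTf⁻: pKₐ(CF₃SO₃H (triflic acid)) ≈ -14
Br⁻: pKₐ(HBr) ≈ -9
NO₃⁻: pKₐ(HNO₃) ≈ -1.3
H₂PO₄⁻: pKₐ(H₃PO₄) ≈ 2.1
N₃⁻: pKₐ(HN₃) ≈ 4.7
NH₂⁻: pKₐ(NH₃) ≈ 38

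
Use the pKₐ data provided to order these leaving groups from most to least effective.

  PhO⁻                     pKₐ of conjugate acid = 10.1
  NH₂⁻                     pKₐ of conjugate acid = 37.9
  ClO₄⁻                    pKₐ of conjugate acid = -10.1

ClO₄⁻ > PhO⁻ > NH₂⁻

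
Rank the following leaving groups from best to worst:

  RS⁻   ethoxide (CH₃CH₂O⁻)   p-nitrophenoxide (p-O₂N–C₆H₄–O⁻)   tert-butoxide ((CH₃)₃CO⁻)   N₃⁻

N₃⁻: pKₐ(HN₃) ≈ 4.7 — linear, resonance-stabilised
p-nitrophenoxide (p-O₂N–C₆H₄–O⁻): pKₐ(p-nitrophenol) ≈ 7.2 — nitro group delocalises the charge; the classic chromogenic LG
RS⁻: pKₐ(RSH (a thiol)) ≈ 10.5
ethoxide (CH₃CH₂O⁻): pKₐ(CH₃CH₂OH) ≈ 16
tert-butoxide ((CH₃)₃CO⁻): pKₐ(t-BuOH) ≈ 18

N₃⁻ > p-nitrophenoxide (p-O₂N–C₆H₄–O⁻) > RS⁻ > ethoxide (CH₃CH₂O⁻) > tert-butoxide ((CH₃)₃CO⁻)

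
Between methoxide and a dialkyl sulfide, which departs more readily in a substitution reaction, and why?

a dialkyl sulfide is the better leaving group.
pKₐ(R'₂SH⁺) ≈ -7 versus pKₐ(CH₃OH) ≈ 15.5: a dialkyl sulfide is the much weaker base.
Neutral; leaves from a sulfonium salt (R–SR'₂⁺).

a dialkyl sulfide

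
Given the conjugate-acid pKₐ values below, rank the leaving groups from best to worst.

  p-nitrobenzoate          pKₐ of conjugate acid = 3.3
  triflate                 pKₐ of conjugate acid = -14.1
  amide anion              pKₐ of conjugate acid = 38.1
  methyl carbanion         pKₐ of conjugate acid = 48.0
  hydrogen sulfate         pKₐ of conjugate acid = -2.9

triflate > hydrogen sulfate > p-nitrobenzoate > amide anion > methyl carbanion

Lower conjugate-acid pKₐ ⇒ weaker base ⇒ better leaving group.
Sorting by the given values: triflate (-14.1), hydrogen sulfate (-2.9), p-nitrobenzoate (3.3), amide anion (38.1), methyl carbanion (48.0).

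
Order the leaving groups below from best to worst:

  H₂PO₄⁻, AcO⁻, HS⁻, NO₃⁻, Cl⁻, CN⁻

Cl⁻ > NO₃⁻ > H₂PO₄⁻ > AcO⁻ > HS⁻ > CN⁻

Leaving-group ability tracks the stability of the departed species; conjugate-acid pKₐ is the usual yardstick (lower pKₐ → better LG).
Cl⁻: pKₐ(HCl) ≈ -7
NO₃⁻: pKₐ(HNO₃) ≈ -1.3 — resonance-delocalised over three oxygens
H₂PO₄⁻: pKₐ(H₃PO₄) ≈ 2.1
AcO⁻: pKₐ(CH₃COOH) ≈ 4.8
HS⁻: pKₐ(H₂S) ≈ 7 — larger and more polarisable than the oxygen analogue
CN⁻: pKₐ(HCN) ≈ 9.2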